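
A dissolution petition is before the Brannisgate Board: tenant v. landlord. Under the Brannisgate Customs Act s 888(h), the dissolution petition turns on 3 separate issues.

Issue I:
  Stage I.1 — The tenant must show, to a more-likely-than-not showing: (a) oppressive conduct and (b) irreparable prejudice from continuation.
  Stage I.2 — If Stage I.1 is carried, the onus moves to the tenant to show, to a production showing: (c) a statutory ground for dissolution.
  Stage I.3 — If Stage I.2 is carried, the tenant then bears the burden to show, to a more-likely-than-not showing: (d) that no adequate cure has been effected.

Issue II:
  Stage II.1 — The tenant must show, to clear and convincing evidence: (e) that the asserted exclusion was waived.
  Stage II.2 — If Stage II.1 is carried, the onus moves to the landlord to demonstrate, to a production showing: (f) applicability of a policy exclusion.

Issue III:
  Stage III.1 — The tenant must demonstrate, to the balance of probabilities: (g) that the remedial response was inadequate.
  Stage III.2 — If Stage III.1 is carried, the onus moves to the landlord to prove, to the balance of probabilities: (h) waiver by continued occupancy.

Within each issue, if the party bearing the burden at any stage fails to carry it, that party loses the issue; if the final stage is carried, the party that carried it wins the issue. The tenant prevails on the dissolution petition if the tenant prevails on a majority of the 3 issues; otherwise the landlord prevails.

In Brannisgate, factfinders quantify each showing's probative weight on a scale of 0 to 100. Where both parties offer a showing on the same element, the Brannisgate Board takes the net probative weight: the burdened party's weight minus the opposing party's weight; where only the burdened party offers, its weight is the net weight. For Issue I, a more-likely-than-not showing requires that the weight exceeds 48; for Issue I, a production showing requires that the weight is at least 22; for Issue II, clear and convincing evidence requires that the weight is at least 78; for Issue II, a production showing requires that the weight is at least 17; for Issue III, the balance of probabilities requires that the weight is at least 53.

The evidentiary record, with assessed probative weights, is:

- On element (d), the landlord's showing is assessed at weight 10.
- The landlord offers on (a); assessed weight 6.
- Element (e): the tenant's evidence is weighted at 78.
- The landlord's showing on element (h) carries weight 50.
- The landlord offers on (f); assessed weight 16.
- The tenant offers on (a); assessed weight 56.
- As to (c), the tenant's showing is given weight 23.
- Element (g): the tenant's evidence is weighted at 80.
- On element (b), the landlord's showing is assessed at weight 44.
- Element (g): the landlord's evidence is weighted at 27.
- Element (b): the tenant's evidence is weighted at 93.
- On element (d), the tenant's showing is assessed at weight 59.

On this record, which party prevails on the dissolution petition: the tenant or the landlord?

— Issue I —
At Stage I.1 the tenant must meet a more-likely-than-not showing (weight exceeds 48): on (a) the weight is 56 less the opposing 6 gives net 50, which does exceed 48, so (a) meets the standard; on (b) the weight is 93 less the opposing 44 gives net 49, which does exceed 48, so (b) meets the standard.
  Stage I.1 carried; the burden remains with the tenant.
At Stage I.2 the tenant must meet a production showing (weight is at least 22): on (c) the weight is 23, ≥ 22, so (c) meets the standard.
  All elements met. The tenant retains the burden for Stage I.3.
At Stage I.3 the tenant must meet a more-likely-than-not showing (weight exceeds 48): on (d) the weight is 59 less the opposing 10 gives net 49, which does exceed 48, so (d) meets the standard.
  The tenant carries the last stage.
Every stage carried; the tenant prevails on this issue.
— Issue II —
Stage II.1 (tenant, clear and convincing evidence, weight is at least 78): (e) 78 ≥ 78 — meets.
  The tenant carries Stage II.1; the landlord now bears the burden.
Stage II.2 (landlord, a production showing, weight is at least 17): (f) 16 < 17 — fails.
  Stage II.2 not carried; the landlord fails its burden.
The tenant prevails on this issue.
— Issue III —
At Stage III.1 the tenant must meet the balance of probabilities (weight is at least 53): on (g) the weight is 80 less the opposing 27 gives net 53, ≥ 53, so (g) meets the standard.
  The tenant carries Stage III.1; the landlord now bears the burden.
At Stage III.2 the landlord must meet the balance of probabilities (weight is at least 53): on (h) the weight is 50, which does not reach 53, so (h) does not meet the standard.
  The landlord does not carry Stage III.2.
The tenant prevails on this issue.
Per-issue: Issue I → tenant; Issue II → tenant; Issue III → tenant. The tenant must prevail on a majority of issues; overall, the tenant prevails.

tenant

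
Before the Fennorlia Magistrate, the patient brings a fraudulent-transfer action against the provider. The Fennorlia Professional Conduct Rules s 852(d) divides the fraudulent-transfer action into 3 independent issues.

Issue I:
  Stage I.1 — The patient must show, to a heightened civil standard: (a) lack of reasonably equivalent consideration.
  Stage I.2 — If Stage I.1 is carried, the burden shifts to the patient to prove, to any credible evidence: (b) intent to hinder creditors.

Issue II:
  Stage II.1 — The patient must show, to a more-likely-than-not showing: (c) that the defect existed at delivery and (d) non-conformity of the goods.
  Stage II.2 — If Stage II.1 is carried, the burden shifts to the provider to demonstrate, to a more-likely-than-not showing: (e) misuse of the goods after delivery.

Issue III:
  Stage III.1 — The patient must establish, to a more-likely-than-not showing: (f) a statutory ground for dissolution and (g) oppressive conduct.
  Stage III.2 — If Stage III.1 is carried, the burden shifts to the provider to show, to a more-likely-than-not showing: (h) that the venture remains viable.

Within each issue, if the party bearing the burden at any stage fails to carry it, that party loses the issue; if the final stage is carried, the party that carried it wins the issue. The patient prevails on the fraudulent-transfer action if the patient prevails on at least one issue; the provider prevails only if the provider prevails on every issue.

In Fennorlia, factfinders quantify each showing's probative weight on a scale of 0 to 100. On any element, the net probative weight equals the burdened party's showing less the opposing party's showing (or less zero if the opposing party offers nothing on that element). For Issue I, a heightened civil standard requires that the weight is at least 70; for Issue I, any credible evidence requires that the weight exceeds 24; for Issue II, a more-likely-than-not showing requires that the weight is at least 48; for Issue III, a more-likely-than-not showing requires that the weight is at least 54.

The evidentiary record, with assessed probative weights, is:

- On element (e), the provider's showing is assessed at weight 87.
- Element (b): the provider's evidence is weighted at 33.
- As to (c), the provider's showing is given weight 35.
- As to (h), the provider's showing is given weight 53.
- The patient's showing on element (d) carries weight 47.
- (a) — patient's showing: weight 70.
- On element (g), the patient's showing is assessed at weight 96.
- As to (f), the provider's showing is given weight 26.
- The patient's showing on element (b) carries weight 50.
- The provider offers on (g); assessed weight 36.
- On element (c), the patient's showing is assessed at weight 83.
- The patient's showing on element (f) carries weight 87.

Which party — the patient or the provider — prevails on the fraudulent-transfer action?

— Issue I —
At Stage I.1 the patient must meet a heightened civil standard (weight is at least 70): on (a) the weight is 70, which does reach 70, so (a) meets the standard.
  All elements met. The patient retains the burden for Stage I.2.
At Stage I.2 the patient must meet any credible evidence (weight exceeds 24): on (b) the weight is 50 less the opposing 33 gives net 17, ≤ 24, so (b) does not meet the standard.
  The patient does not carry Stage I.2.
The analysis ends at Stage I.2; the provider prevails on this issue.
— Issue II —
Stage II.1 — burden on patient; standard: a more-likely-than-not showing (weight is at least 48).
    (c): 83 − 35 = 48 ≥ 48 [met]
    (d): 47 < 48 [not met]
  Stage II.1 not carried; the patient fails its burden.
The provider prevails on this issue.
— Issue III —
Stage III.1 — burden on patient; standard: a more-likely-than-not showing (weight is at least 54).
    (f): 87 − 26 = 61 ≥ 54 [met]
    (g): 96 − 36 = 60 ≥ 54 [met]
  Stage III.1 carried; the burden shifts to the provider.
Stage III.2 — burden on provider; standard: a more-likely-than-not showing (weight is at least 54).
    (h): 53 < 54 [not met]
  The provider does not carry Stage III.2.
So the patient prevails on this issue.
Per-issue: Issue I → provider; Issue II → provider; Issue III → patient. The patient must prevail on at least one issue; overall, the patient prevails.

patient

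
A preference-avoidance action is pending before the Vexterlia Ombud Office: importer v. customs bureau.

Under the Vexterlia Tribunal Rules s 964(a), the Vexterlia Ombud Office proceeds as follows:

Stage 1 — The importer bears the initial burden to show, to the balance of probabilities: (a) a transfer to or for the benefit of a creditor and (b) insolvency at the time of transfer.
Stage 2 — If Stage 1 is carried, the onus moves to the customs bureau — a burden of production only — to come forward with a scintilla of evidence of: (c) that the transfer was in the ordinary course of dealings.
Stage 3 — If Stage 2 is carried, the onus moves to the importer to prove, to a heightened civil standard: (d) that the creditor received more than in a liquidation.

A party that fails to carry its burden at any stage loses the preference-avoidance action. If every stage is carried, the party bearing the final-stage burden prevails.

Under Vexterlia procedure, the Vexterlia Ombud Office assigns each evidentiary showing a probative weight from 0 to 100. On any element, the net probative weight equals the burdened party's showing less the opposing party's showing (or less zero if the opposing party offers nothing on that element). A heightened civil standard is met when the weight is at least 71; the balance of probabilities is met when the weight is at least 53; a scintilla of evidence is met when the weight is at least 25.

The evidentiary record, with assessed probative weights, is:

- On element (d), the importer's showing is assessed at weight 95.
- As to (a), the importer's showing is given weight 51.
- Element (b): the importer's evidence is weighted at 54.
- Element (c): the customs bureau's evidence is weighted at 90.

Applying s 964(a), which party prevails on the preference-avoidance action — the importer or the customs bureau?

customs bureau

Stage 1 (importer, the balance of probabilities, weight is at least 53): (a) 51 < 53 — fails; (b) 54 ≥ 53 — meets.
  Stage 1 not carried; the importer fails its burden.
So the customs bureau prevails.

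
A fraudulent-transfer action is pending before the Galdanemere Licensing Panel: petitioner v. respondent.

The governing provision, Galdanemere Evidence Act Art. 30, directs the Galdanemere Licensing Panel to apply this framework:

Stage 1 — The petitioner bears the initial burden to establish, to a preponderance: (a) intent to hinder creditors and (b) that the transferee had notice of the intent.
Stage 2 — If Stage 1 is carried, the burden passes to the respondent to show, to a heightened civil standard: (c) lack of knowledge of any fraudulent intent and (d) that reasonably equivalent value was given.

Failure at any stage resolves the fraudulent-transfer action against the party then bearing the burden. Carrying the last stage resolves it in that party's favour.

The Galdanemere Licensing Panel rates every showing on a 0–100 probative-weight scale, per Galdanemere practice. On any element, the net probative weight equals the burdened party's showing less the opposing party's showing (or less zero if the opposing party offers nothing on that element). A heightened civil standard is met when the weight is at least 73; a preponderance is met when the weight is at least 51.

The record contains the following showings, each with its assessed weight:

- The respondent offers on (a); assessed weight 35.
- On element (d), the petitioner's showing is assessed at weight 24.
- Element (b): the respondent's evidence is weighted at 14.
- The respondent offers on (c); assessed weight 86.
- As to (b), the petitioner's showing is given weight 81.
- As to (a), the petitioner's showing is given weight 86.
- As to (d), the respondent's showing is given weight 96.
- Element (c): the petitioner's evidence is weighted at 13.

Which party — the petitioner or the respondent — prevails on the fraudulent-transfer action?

petitioner

Stage 1 (petitioner, a preponderance, weight is at least 51): (a) net 86−35=51 ≥ 51 — meets; (b) net 81−14=67 ≥ 51 — meets.
  Stage 1 is satisfied; the onus moves to the respondent.
Stage 2 (respondent, a heightened civil standard, weight is at least 73): (c) net 86−13=73 ≥ 73 — meets; (d) net 96−24=72 < 73 — fails.
  The respondent does not carry Stage 2.
The petitioner prevails.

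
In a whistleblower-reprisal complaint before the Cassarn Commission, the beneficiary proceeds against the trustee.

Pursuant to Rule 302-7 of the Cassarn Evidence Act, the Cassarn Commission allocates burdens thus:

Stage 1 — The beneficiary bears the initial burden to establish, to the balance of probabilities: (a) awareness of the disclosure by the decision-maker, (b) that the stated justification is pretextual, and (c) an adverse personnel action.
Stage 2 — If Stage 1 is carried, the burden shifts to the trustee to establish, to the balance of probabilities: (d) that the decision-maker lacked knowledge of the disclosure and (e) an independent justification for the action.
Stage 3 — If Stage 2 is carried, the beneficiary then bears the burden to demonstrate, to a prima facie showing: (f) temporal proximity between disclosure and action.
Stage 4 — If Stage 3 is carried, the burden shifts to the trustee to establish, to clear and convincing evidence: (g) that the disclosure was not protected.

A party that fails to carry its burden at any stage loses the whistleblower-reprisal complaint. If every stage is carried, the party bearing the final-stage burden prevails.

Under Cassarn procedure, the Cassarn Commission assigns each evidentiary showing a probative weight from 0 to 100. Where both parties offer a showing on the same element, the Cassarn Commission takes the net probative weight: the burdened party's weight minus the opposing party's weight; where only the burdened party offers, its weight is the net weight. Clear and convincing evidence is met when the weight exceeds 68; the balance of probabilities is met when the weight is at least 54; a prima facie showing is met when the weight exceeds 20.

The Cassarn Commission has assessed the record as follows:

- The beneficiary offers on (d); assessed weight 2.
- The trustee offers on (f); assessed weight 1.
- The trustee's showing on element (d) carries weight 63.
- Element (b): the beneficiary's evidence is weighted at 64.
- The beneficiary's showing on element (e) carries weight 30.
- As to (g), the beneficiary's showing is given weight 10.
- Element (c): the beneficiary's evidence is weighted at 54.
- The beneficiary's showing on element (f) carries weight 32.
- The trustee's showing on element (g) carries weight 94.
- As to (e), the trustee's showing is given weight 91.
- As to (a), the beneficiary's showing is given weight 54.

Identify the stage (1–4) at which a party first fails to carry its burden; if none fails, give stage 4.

Stage 1 (beneficiary, the balance of probabilities, weight is at least 54): (a) 54 ≥ 54 — meets; (b) 64 ≥ 54 — meets; (c) 54 ≥ 54 — meets.
  Stage 1 carried; the burden shifts to the trustee.
Stage 2 (trustee, the balance of probabilities, weight is at least 54): (d) net 63−2=61 ≥ 54 — meets; (e) net 91−30=61 ≥ 54 — meets.
  All elements met. The burden passes to the beneficiary.
Stage 3 (beneficiary, a prima facie showing, weight exceeds 20): (f) net 32−1=31 > 20 — meets.
  Stage 3 carried; the burden shifts to the trustee.
Stage 4 (trustee, clear and convincing evidence, weight exceeds 68): (g) net 94−10=84 > 68 — meets.
  Stage 4 carried; the final stage is satisfied.
All stages carried — the trustee prevails.

stage 4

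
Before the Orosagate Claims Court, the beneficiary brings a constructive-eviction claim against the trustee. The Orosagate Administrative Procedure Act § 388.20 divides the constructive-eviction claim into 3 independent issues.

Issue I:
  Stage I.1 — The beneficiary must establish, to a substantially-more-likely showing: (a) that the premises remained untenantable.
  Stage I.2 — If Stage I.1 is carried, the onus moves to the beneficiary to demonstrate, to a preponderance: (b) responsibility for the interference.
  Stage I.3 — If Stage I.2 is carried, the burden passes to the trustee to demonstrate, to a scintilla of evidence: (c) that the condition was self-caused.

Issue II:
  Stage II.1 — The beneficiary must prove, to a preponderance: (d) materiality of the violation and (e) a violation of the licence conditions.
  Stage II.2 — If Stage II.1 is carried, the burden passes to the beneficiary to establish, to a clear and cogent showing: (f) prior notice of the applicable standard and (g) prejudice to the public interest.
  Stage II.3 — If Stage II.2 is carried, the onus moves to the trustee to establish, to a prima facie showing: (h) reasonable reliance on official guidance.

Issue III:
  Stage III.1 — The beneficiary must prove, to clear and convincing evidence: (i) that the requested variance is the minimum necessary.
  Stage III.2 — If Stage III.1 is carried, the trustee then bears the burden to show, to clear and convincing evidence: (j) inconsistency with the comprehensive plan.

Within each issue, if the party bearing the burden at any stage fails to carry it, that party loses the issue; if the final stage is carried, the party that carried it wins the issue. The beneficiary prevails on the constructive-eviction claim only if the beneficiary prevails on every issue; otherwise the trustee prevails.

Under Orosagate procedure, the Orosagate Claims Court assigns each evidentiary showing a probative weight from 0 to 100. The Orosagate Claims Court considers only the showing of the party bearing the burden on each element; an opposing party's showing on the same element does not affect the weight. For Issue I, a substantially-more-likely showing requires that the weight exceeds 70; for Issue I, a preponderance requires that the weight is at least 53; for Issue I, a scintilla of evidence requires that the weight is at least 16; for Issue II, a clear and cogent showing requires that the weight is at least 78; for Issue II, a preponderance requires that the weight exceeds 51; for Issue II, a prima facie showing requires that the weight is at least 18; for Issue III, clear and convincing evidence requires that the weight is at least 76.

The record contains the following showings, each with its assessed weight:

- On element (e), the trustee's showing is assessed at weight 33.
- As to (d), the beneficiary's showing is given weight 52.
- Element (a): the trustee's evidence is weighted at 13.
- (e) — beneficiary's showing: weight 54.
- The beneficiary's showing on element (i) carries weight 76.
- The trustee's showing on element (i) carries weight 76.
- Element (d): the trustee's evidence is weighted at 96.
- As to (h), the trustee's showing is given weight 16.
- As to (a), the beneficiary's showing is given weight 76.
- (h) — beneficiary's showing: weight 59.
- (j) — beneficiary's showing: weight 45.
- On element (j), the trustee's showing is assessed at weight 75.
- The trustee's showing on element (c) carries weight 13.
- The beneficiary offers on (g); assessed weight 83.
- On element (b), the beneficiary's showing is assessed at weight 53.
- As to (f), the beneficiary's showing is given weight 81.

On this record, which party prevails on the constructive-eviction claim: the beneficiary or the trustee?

— Issue I —
Stage I.1 (beneficiary, a substantially-more-likely showing, weight exceeds 70): (a) 76 (trustee's 13 disregarded) > 70 — meets.
  Stage I.1 carried; the burden remains with the beneficiary.
Stage I.2 (beneficiary, a preponderance, weight is at least 53): (b) 53 ≥ 53 — meets.
  The beneficiary carries Stage I.2; the trustee now bears the burden.
Stage I.3 (trustee, a scintilla of evidence, weight is at least 16): (c) 13 < 16 — fails.
  Not every element is met, so the trustee fails to carry Stage I.3.
So the beneficiary prevails on this issue.
— Issue II —
At Stage II.1 the beneficiary must meet a preponderance (weight exceeds 51): on (d) the weight is 52 (the trustee's 96 is given no effect), which does exceed 51, so (d) meets the standard; on (e) the weight is 54 (the trustee's 33 is given no effect), which does exceed 51, so (e) meets the standard.
  All elements met. The beneficiary retains the burden for Stage II.2.
At Stage II.2 the beneficiary must meet a clear and cogent showing (weight is at least 78): on (f) the weight is 81, which does reach 78, so (f) meets the standard; on (g) the weight is 83, ≥ 78, so (g) meets the standard.
  Stage II.2 carried; the burden shifts to the trustee.
At Stage II.3 the trustee must meet a prima facie showing (weight is at least 18): on (h) the weight is 16 (the beneficiary's 59 is given no effect), < 18, so (h) does not meet the standard.
  Not every element is met, so the trustee fails to carry Stage II.3.
The analysis ends at Stage II.3; the beneficiary prevails on this issue.
— Issue III —
Stage III.1 (beneficiary, clear and convincing evidence, weight is at least 76): (i) 76 (trustee's 76 disregarded) ≥ 76 — meets.
  The beneficiary carries Stage III.1; the trustee now bears the burden.
Stage III.2 (trustee, clear and convincing evidence, weight is at least 76): (j) 75 (beneficiary's 45 disregarded) < 76 — fails.
  Not every element is met, so the trustee fails to carry Stage III.2.
So the beneficiary prevails on this issue.
Per-issue: Issue I → beneficiary; Issue II → beneficiary; Issue III → beneficiary. The beneficiary must prevail on every issue; overall, the beneficiary prevails.

beneficiary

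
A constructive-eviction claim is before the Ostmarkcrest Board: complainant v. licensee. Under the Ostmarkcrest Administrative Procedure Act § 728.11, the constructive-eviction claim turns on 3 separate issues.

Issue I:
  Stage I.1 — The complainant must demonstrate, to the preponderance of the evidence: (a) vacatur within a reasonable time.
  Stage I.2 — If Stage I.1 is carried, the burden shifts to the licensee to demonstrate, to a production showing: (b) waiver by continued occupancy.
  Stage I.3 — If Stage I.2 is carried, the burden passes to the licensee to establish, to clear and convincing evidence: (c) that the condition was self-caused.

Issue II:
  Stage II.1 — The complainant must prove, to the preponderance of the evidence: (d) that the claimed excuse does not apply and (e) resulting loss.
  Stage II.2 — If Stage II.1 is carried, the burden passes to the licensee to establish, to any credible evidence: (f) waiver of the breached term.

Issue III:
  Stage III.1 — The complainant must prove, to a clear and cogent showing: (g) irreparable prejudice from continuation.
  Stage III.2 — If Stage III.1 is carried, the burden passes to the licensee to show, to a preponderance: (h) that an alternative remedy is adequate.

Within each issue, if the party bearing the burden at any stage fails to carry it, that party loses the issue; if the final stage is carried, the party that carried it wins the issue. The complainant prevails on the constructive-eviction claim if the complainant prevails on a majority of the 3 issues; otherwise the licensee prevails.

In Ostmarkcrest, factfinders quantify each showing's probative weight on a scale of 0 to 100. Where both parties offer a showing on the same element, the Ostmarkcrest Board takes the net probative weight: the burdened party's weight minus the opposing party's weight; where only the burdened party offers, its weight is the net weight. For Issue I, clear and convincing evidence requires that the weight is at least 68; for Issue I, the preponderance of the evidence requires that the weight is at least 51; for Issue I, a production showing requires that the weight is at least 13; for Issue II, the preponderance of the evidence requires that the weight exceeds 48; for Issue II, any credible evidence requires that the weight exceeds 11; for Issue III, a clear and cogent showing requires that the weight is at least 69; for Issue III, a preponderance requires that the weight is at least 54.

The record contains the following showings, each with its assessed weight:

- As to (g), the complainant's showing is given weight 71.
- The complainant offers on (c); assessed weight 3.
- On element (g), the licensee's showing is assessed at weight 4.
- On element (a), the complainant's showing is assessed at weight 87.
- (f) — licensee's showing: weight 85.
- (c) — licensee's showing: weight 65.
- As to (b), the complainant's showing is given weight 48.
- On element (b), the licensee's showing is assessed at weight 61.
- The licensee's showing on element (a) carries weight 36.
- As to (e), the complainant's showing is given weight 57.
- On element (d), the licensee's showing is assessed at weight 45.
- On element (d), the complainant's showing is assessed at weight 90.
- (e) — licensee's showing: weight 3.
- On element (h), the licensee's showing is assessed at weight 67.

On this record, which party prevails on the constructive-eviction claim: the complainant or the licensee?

— Issue I —
Stage I.1 — burden on complainant; standard: the preponderance of the evidence (weight is at least 51).
    (a): 87 − 36 = 51 ≥ 51 [met]
  The complainant carries Stage I.1; the licensee now bears the burden.
Stage I.2 — burden on licensee; standard: a production showing (weight is at least 13).
    (b): 61 − 48 = 13 ≥ 13 [met]
  Stage I.2 carried; the burden remains with the licensee.
Stage I.3 — burden on licensee; standard: clear and convincing evidence (weight is at least 68).
    (c): 65 − 3 = 62 < 68 [not met]
  Not every element is met, so the licensee fails to carry Stage I.3.
The complainant prevails on this issue.
— Issue II —
At Stage II.1 the complainant must meet the preponderance of the evidence (weight exceeds 48): on (d) the weight is 90 less the opposing 45 gives net 45, which does not exceed 48, so (d) does not meet the standard; on (e) the weight is 57 less the opposing 3 gives net 54, which does exceed 48, so (e) meets the standard.
  Not every element is met, so the complainant fails to carry Stage II.1.
So the licensee prevails on this issue.
— Issue III —
Stage III.1 — burden on complainant; standard: a clear and cogent showing (weight is at least 69).
    (g): 71 − 4 = 67 < 69 [not met]
  The complainant does not carry Stage III.1.
The licensee prevails on this issue.
Per-issue: Issue I → complainant; Issue II → licensee; Issue III → licensee. The complainant must prevail on a majority of issues; overall, the licensee prevails.

licensee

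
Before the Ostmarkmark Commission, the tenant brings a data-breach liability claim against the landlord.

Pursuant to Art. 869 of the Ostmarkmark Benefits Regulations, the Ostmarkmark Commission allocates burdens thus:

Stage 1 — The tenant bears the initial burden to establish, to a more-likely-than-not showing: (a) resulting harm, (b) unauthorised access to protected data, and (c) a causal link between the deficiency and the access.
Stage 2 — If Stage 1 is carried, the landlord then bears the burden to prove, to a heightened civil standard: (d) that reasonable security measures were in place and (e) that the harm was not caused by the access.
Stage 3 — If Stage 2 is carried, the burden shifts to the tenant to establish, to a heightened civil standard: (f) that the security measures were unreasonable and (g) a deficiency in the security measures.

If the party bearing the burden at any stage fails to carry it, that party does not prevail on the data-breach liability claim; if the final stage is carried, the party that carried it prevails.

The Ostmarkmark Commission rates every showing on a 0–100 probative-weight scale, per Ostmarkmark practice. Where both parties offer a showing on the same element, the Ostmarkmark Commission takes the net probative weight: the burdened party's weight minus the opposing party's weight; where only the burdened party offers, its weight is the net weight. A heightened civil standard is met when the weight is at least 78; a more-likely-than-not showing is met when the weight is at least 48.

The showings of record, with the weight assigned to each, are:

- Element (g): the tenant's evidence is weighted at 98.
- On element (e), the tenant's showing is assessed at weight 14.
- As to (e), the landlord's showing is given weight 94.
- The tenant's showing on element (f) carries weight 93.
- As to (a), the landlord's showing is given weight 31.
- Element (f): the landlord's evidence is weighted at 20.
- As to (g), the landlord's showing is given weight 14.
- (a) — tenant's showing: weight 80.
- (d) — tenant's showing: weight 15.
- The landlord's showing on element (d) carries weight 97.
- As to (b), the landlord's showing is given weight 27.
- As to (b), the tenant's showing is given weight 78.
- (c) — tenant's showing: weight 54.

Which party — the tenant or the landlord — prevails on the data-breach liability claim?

Stage 1 — burden on tenant; standard: a more-likely-than-not showing (weight is at least 48).
    (a): 80 − 31 = 49 ≥ 48 [met]
    (b): 78 − 27 = 51 ≥ 48 [met]
    (c): 54 ≥ 48 [met]
  Stage 1 is satisfied; the onus moves to the landlord.
Stage 2 — burden on landlord; standard: a heightened civil standard (weight is at least 78).
    (d): 97 − 15 = 82 ≥ 78 [met]
    (e): 94 − 14 = 80 ≥ 78 [met]
  The landlord carries Stage 2; the tenant now bears the burden.
Stage 3 — burden on tenant; standard: a heightened civil standard (weight is at least 78).
    (f): 93 − 20 = 73 < 78 [not met]
    (g): 98 − 14 = 84 ≥ 78 [met]
  The tenant does not carry Stage 3.
The landlord prevails.

landlord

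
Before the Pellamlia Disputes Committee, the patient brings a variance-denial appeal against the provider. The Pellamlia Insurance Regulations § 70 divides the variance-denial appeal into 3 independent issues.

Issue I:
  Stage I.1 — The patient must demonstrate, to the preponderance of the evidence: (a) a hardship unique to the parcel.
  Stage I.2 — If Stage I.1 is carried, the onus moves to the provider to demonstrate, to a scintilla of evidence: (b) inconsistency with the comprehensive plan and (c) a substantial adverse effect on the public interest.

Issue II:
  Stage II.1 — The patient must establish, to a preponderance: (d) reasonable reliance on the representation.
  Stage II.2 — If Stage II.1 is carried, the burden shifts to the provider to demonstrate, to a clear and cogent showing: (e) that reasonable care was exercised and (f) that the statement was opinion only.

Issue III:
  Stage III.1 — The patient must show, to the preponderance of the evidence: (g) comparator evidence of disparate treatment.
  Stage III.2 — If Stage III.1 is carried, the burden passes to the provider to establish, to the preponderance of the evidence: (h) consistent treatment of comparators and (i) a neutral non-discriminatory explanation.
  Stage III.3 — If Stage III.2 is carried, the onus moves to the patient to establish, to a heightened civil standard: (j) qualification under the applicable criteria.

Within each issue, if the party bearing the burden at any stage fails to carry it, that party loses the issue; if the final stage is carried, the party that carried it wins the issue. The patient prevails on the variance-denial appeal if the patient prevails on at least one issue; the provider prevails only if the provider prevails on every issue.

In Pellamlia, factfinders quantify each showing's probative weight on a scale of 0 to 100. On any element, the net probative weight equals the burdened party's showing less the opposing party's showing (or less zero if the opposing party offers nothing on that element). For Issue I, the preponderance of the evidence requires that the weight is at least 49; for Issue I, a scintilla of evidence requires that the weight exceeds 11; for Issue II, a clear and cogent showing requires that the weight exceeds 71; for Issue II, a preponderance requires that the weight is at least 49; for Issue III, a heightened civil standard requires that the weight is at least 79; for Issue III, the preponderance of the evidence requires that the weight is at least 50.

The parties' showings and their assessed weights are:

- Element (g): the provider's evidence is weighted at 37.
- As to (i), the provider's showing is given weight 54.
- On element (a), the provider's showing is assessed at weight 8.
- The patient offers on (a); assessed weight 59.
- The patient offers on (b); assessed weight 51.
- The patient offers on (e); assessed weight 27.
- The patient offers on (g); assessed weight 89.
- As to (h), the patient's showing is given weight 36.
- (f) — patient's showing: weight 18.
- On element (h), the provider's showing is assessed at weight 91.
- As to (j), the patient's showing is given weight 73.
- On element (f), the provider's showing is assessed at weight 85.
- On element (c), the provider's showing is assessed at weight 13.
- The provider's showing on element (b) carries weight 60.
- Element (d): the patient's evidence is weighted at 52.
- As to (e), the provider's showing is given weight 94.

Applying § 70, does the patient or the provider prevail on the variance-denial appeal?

— Issue I —
Stage I.1 — burden on patient; standard: the preponderance of the evidence (weight is at least 49).
    (a): 59 − 8 = 51 ≥ 49 [met]
  Stage I.1 carried; the burden shifts to the provider.
Stage I.2 — burden on provider; standard: a scintilla of evidence (weight exceeds 11).
    (b): 60 − 51 = 9 ≤ 11 [not met]
    (c): 13 > 11 [met]
  Not every element is met, so the provider fails to carry Stage I.2.
So the patient prevails on this issue.
— Issue II —
At Stage II.1 the patient must meet a preponderance (weight is at least 49): on (d) the weight is 52, ≥ 49, so (d) meets the standard.
  Stage II.1 carried; the burden shifts to the provider.
At Stage II.2 the provider must meet a clear and cogent showing (weight exceeds 71): on (e) the weight is 94 less the opposing 27 gives net 67, ≤ 71, so (e) does not meet the standard; on (f) the weight is 85 less the opposing 18 gives net 67, which does not exceed 71, so (f) does not meet the standard.
  Not every element is met, so the provider fails to carry Stage II.2.
The analysis ends at Stage II.2; the patient prevails on this issue.
— Issue III —
Stage III.1 — burden on patient; standard: the preponderance of the evidence (weight is at least 50).
    (g): 89 − 37 = 52 ≥ 50 [met]
  Stage III.1 is satisfied; the onus moves to the provider.
Stage III.2 — burden on provider; standard: the preponderance of the evidence (weight is at least 50).
    (h): 91 − 36 = 55 ≥ 50 [met]
    (i): 54 ≥ 50 [met]
  Stage III.2 is satisfied; the onus moves to the patient.
Stage III.3 — burden on patient; standard: a heightened civil standard (weight is at least 79).
    (j): 73 < 79 [not met]
  Stage III.3 not carried; the patient fails its burden.
The provider prevails on this issue.
Per-issue: Issue I → patient; Issue II → patient; Issue III → provider. The patient must prevail on at least one issue; overall, the patient prevails.

patient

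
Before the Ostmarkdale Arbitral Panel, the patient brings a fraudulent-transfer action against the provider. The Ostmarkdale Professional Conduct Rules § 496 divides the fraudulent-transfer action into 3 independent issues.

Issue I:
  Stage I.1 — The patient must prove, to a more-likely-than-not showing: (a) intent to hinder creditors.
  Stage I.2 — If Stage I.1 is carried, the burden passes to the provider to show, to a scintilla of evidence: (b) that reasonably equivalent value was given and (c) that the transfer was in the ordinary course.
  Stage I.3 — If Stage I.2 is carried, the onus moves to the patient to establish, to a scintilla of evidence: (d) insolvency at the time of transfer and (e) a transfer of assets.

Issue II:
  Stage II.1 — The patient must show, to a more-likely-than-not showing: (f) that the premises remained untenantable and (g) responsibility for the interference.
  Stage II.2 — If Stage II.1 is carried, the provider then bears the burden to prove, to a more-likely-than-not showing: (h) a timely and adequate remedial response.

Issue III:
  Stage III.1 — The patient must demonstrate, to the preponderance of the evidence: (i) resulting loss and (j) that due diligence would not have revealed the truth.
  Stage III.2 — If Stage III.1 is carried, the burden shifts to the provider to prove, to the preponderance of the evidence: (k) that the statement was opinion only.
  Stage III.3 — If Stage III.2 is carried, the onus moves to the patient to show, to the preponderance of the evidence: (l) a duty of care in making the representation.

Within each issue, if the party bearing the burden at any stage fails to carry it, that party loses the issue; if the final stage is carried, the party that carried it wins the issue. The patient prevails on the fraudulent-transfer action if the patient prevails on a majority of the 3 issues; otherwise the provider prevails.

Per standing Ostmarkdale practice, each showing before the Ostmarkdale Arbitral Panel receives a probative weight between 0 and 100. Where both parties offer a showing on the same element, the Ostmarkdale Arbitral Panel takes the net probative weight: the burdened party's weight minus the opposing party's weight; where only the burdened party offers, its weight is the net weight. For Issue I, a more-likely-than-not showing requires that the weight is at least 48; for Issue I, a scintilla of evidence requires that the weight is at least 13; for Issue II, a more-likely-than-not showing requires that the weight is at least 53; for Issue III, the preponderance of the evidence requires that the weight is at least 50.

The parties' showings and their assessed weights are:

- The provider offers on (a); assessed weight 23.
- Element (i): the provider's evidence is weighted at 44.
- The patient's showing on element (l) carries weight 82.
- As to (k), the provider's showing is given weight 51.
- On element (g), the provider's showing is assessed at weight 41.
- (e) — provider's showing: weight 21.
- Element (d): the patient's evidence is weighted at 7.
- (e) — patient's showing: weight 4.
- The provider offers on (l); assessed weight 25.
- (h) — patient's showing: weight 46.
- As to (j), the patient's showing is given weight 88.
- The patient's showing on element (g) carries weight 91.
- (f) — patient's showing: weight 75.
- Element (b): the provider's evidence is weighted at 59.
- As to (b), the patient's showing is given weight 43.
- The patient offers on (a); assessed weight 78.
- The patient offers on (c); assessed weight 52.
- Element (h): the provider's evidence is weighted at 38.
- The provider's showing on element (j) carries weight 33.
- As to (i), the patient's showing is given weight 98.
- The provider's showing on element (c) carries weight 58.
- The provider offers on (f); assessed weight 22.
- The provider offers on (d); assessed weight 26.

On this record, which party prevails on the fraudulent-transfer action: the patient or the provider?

patient

— Issue I —
Stage I.1 (patient, a more-likely-than-not showing, weight is at least 48): (a) net 78−23=55 ≥ 48 — meets.
  All elements met. The burden passes to the provider.
Stage I.2 (provider, a scintilla of evidence, weight is at least 13): (b) net 59−43=16 ≥ 13 — meets; (c) net 58−52=6 < 13 — fails.
  Not every element is met, so the provider fails to carry Stage I.2.
So the patient prevails on this issue.
— Issue II —
Stage II.1 — burden on patient; standard: a more-likely-than-not showing (weight is at least 53).
    (f): 75 − 22 = 53 ≥ 53 [met]
    (g): 91 − 41 = 50 < 53 [not met]
  Not every element is met, so the patient fails to carry Stage II.1.
So the provider prevails on this issue.
— Issue III —
Stage III.1 — burden on patient; standard: the preponderance of the evidence (weight is at least 50).
    (i): 98 − 44 = 54 ≥ 50 [met]
    (j): 88 − 33 = 55 ≥ 50 [met]
  Stage III.1 is satisfied; the onus moves to the provider.
Stage III.2 — burden on provider; standard: the preponderance of the evidence (weight is at least 50).
    (k): 51 ≥ 50 [met]
  Stage III.2 is satisfied; the onus moves to the patient.
Stage III.3 — burden on patient; standard: the preponderance of the evidence (weight is at least 50).
    (l): 82 − 25 = 57 ≥ 50 [met]
  Stage III.3 carried; the final stage is satisfied.
All stages carried — the patient prevails on this issue.
Per-issue: Issue I → patient; Issue II → provider; Issue III → patient. The patient must prevail on a majority of issues; overall, the patient prevails.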